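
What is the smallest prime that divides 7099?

7099 is odd.
Digit sum 25, not divisible by 3.
Ends in 9: not divisible by 5.
7: 7099 = 7·1014 + 1
11: 7099 = 11·645 + 4
13: 7099 = 13·546 + 1
17: 7099 = 17·417 + 10
19: 7099 = 19·373 + 12
23: 7099 = 23·308 + 15
29: 7099 = 29·244 + 23
31: 7099 = 31·229

31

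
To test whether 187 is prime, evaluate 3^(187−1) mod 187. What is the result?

3^1 ≡ 3 (mod 187)
3^2 ≡ 3^2 = 9 ≡ 9 (mod 187)
3^4 ≡ 9^2 = 81 ≡ 81 (mod 187)
3^8 ≡ 81^2 = 6561 ≡ 16 (mod 187)
3^16 ≡ 16^2 = 256 ≡ 69 (mod 187)
3^32 ≡ 69^2 = 4761 ≡ 86 (mod 187)
3^64 ≡ 86^2 = 7396 ≡ 103 (mod 187)
3^128 ≡ 103^2 = 10609 ≡ 137 (mod 187)
186 = 128 + 32 + 16 + 8 + 2 in binary powers of 2.
So 3^186 ≡ 137 · 86 · 69 · 16 · 9 ≡ 25 (mod 187).
Since 25 ≠ 1, base 3 is a Fermat witness: 187 is composite.

25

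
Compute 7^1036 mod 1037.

931

7^1 ≡ 7 (mod 1037)
7^2 ≡ 7^2 = 49 ≡ 49 (mod 1037)
7^4 ≡ 49^2 = 2401 ≡ 327 (mod 1037)
7^8 ≡ 327^2 = 106929 ≡ 118 (mod 1037)
7^16 ≡ 118^2 = 13924 ≡ 443 (mod 1037)
7^32 ≡ 443^2 = 196249 ≡ 256 (mod 1037)
7^64 ≡ 256^2 = 65536 ≡ 205 (mod 1037)
7^128 ≡ 205^2 = 42025 ≡ 545 (mod 1037)
7^256 ≡ 545^2 = 297025 ≡ 443 (mod 1037)
7^512 ≡ 443^2 = 196249 ≡ 256 (mod 1037)
7^1024 ≡ 256^2 = 65536 ≡ 205 (mod 1037)
1036 = 1024 + 8 + 4 in binary powers of 2.
So 7^1036 ≡ 205 · 118 · 327 ≡ 931 (mod 1037).
Since 931 ≠ 1, base 7 is a Fermat witness: 1037 is composite.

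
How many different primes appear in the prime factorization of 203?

203 = 7 · 29
203 = 7 · 29, which has 2 distinct prime factors.

2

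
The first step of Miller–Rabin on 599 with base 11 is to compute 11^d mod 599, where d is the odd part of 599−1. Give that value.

599 − 1 = 598 = 2^1 · 299, so d = 299.
11^1 ≡ 11 (mod 599)
11^2 ≡ 11^2 = 121 ≡ 121 (mod 599)
11^4 ≡ 121^2 = 14641 ≡ 265 (mod 599)
11^8 ≡ 265^2 = 70225 ≡ 142 (mod 599)
11^16 ≡ 142^2 = 20164 ≡ 397 (mod 599)
11^32 ≡ 397^2 = 157609 ≡ 72 (mod 599)
11^64 ≡ 72^2 = 5184 ≡ 392 (mod 599)
11^128 ≡ 392^2 = 153664 ≡ 320 (mod 599)
11^256 ≡ 320^2 = 102400 ≡ 570 (mod 599)
299 = 256 + 32 + 8 + 2 + 1 in binary powers of 2.
So 11^299 ≡ 570 · 72 · 142 · 121 · 11 ≡ 598 (mod 599).
Since 11^d ≡ 598 (mod 599), base 11 does not prove 599 composite.

598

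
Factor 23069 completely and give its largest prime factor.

59

23069 = 17 · 1357
1357 = 23 · 59
59 is prime.
So 23069 = 17 · 23 · 59; the largest prime factor is 59.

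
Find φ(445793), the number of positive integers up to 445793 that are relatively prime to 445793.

Factor: 445793 = 41 · 83 · 131.
φ(445793) = (41−1) · (83−1) · (131−1) = 40 · 82 · 130 = 426400.

426400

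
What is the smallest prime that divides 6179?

6179 is odd.
Digit sum 23, not divisible by 3.
Ends in 9: not divisible by 5.
7: 6179 = 7·882 + 5
11: 6179 = 11·561 + 8
13: 6179 = 13·475 + 4
17: 6179 = 17·363 + 8
19: 6179 = 19·325 + 4
23: 6179 = 23·268 + 15
29: 6179 = 29·213 + 2
31: 6179 = 31·199 + 10
37: 6179 = 37·167

37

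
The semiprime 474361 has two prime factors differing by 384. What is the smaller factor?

Since p = q + 384, we have 474361 = q(q + 384), so q² + 384q − 474361 = 0.
Discriminant: 384² + 4·474361 = 147456 + 1897444 = 2044900; √2044900 = 1430.
q = (−384 + 1430)/2 = 523, and p = q + 384 = 907.
Check: 523 · 907 = 474361.

523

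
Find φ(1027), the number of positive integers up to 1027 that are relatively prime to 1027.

Factor: 1027 = 13 · 79.
φ(1027) = (13−1) · (79−1) = 12 · 78 = 936.

936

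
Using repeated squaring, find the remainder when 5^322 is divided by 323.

5^1 ≡ 5 (mod 323)
5^2 ≡ 5^2 = 25 ≡ 25 (mod 323)
5^4 ≡ 25^2 = 625 ≡ 302 (mod 323)
5^8 ≡ 302^2 = 91204 ≡ 118 (mod 323)
5^16 ≡ 118^2 = 13924 ≡ 35 (mod 323)
5^32 ≡ 35^2 = 1225 ≡ 256 (mod 323)
5^64 ≡ 256^2 = 65536 ≡ 290 (mod 323)
5^128 ≡ 290^2 = 84100 ≡ 120 (mod 323)
5^256 ≡ 120^2 = 14400 ≡ 188 (mod 323)
322 = 256 + 64 + 2 in binary powers of 2.
So 5^322 ≡ 188 · 290 · 25 ≡ 263 (mod 323).
Since 263 ≠ 1, base 5 is a Fermat witness: 323 is composite.

263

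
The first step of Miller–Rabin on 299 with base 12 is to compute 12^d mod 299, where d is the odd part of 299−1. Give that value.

285

299 − 1 = 298 = 2^1 · 149, so d = 149.
12^1 ≡ 12 (mod 299)
12^2 ≡ 12^2 = 144 ≡ 144 (mod 299)
12^4 ≡ 144^2 = 20736 ≡ 105 (mod 299)
12^8 ≡ 105^2 = 11025 ≡ 261 (mod 299)
12^16 ≡ 261^2 = 68121 ≡ 248 (mod 299)
12^32 ≡ 248^2 = 61504 ≡ 209 (mod 299)
12^64 ≡ 209^2 = 43681 ≡ 27 (mod 299)
12^128 ≡ 27^2 = 729 ≡ 131 (mod 299)
149 = 128 + 16 + 4 + 1 in binary powers of 2.
So 12^149 ≡ 131 · 248 · 105 · 12 ≡ 285 (mod 299).
Squaring chain: 285; never reaches −1, so base 12 is a Miller–Rabin witness that 299 is composite.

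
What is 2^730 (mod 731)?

4

2^1 ≡ 2 (mod 731)
2^2 ≡ 2^2 = 4 ≡ 4 (mod 731)
2^4 ≡ 4^2 = 16 ≡ 16 (mod 731)
2^8 ≡ 16^2 = 256 ≡ 256 (mod 731)
2^16 ≡ 256^2 = 65536 ≡ 477 (mod 731)
2^32 ≡ 477^2 = 227529 ≡ 188 (mod 731)
2^64 ≡ 188^2 = 35344 ≡ 256 (mod 731)
2^128 ≡ 256^2 = 65536 ≡ 477 (mod 731)
2^256 ≡ 477^2 = 227529 ≡ 188 (mod 731)
2^512 ≡ 188^2 = 35344 ≡ 256 (mod 731)
730 = 512 + 128 + 64 + 16 + 8 + 2 in binary powers of 2.
So 2^730 ≡ 256 · 477 · 256 · 477 · 256 · 4 ≡ 4 (mod 731).
Since 4 ≠ 1, base 2 is a Fermat witness: 731 is composite.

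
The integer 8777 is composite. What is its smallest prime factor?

67

8777 is odd.
Digit sum 29, not divisible by 3.
Ends in 7: not divisible by 5.
7: 8777 = 7·1253 + 6
11: 8777 = 11·797 + 10
13: 8777 = 13·675 + 2
17: 8777 = 17·516 + 5
19: 8777 = 19·461 + 18
23: 8777 = 23·381 + 14
29: 8777 = 29·302 + 19
31: 8777 = 31·283 + 4
37: 8777 = 37·237 + 8
41: 8777 = 41·214 + 3
43: 8777 = 43·204 + 5
47: 8777 = 47·186 + 35
53: 8777 = 53·165 + 32
59: 8777 = 59·148 + 45
61: 8777 = 61·143 + 54
67: 8777 = 67·131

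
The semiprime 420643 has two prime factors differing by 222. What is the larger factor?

Since p = q + 222, we have 420643 = q(q + 222), so q² + 222q − 420643 = 0.
Discriminant: 222² + 4·420643 = 49284 + 1682572 = 1731856; √1731856 = 1316.
q = (−222 + 1316)/2 = 547, and p = q + 222 = 769.
Check: 547 · 769 = 420643.

769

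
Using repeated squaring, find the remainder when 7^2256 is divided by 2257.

1728

7^1 ≡ 7 (mod 2257)
7^2 ≡ 7^2 = 49 ≡ 49 (mod 2257)
7^4 ≡ 49^2 = 2401 ≡ 144 (mod 2257)
7^8 ≡ 144^2 = 20736 ≡ 423 (mod 2257)
7^16 ≡ 423^2 = 178929 ≡ 626 (mod 2257)
7^32 ≡ 626^2 = 391876 ≡ 1415 (mod 2257)
7^64 ≡ 1415^2 = 2002225 ≡ 266 (mod 2257)
7^128 ≡ 266^2 = 70756 ≡ 789 (mod 2257)
7^256 ≡ 789^2 = 622521 ≡ 1846 (mod 2257)
7^512 ≡ 1846^2 = 3407716 ≡ 1903 (mod 2257)
7^1024 ≡ 1903^2 = 3621409 ≡ 1181 (mod 2257)
7^2048 ≡ 1181^2 = 1394761 ≡ 2192 (mod 2257)
2256 = 2048 + 128 + 64 + 16 in binary powers of 2.
So 7^2256 ≡ 2192 · 789 · 266 · 626 ≡ 1728 (mod 2257).
Since 1728 ≠ 1, base 7 is a Fermat witness: 2257 is composite.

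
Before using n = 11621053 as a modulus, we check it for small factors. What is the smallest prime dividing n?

59

11621053 is odd.
Digit sum 19, not divisible by 3.
Ends in 3: not divisible by 5.
7: 11621053 = 7·1660150 + 3
11: 11621053 = 11·1056459 + 4
13: 11621053 = 13·893927 + 2
17: 11621053 = 17·683591 + 6
19: 11621053 = 19·611634 + 7
23: 11621053 = 23·505263 + 4
29: 11621053 = 29·400725 + 28
31: 11621053 = 31·374872 + 21
37: 11621053 = 37·314082 + 19
41: 11621053 = 41·283440 + 13
43: 11621053 = 43·270257 + 2
47: 11621053 = 47·247256 + 21
53: 11621053 = 53·219265 + 8
59: 11621053 = 59·196967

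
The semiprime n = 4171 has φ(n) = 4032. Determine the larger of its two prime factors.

97

φ(n) = (p−1)(q−1) = n − (p+q) + 1, so p + q = 4171 − 4032 + 1 = 140.
p and q are the roots of t² − 140t + 4171 = 0.
Discriminant: 140² − 4·4171 = 19600 − 16684 = 2916; √2916 = 54.
q = (140 − 54)/2 = 43, p = (140 + 54)/2 = 97.
Check: 43 · 97 = 4171.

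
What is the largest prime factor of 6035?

71

6035 = 5 · 1207
1207 = 17 · 71
71 is prime.
So 6035 = 5 · 17 · 71; the largest prime factor is 71.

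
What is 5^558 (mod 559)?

428

5^1 ≡ 5 (mod 559)
5^2 ≡ 5^2 = 25 ≡ 25 (mod 559)
5^4 ≡ 25^2 = 625 ≡ 66 (mod 559)
5^8 ≡ 66^2 = 4356 ≡ 443 (mod 559)
5^16 ≡ 443^2 = 196249 ≡ 40 (mod 559)
5^32 ≡ 40^2 = 1600 ≡ 482 (mod 559)
5^64 ≡ 482^2 = 232324 ≡ 339 (mod 559)
5^128 ≡ 339^2 = 114921 ≡ 326 (mod 559)
5^256 ≡ 326^2 = 106276 ≡ 66 (mod 559)
5^512 ≡ 66^2 = 4356 ≡ 443 (mod 559)
558 = 512 + 32 + 8 + 4 + 2 in binary powers of 2.
So 5^558 ≡ 443 · 482 · 443 · 66 · 25 ≡ 428 (mod 559).
Since 428 ≠ 1, base 5 is a Fermat witness: 559 is composite.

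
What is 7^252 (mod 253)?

7^1 ≡ 7 (mod 253)
7^2 ≡ 7^2 = 49 ≡ 49 (mod 253)
7^4 ≡ 49^2 = 2401 ≡ 124 (mod 253)
7^8 ≡ 124^2 = 15376 ≡ 196 (mod 253)
7^16 ≡ 196^2 = 38416 ≡ 213 (mod 253)
7^32 ≡ 213^2 = 45369 ≡ 82 (mod 253)
7^64 ≡ 82^2 = 6724 ≡ 146 (mod 253)
7^128 ≡ 146^2 = 21316 ≡ 64 (mod 253)
252 = 128 + 64 + 32 + 16 + 8 + 4 in binary powers of 2.
So 7^252 ≡ 64 · 146 · 82 · 213 · 196 · 124 ≡ 82 (mod 253).
Since 82 ≠ 1, base 7 is a Fermat witness: 253 is composite.

82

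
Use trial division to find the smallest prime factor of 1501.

19

1501 is odd.
Digit sum 7, not divisible by 3.
Ends in 1: not divisible by 5.
7: 1501 = 7·214 + 3
11: 1501 = 11·136 + 5
13: 1501 = 13·115 + 6
17: 1501 = 17·88 + 5
19: 1501 = 19·79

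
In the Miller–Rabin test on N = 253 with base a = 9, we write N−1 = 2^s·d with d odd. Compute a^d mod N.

253 − 1 = 252 = 2^2 · 63, so d = 63.
9^1 ≡ 9 (mod 253)
9^2 ≡ 9^2 = 81 ≡ 81 (mod 253)
9^4 ≡ 81^2 = 6561 ≡ 236 (mod 253)
9^8 ≡ 236^2 = 55696 ≡ 36 (mod 253)
9^16 ≡ 36^2 = 1296 ≡ 31 (mod 253)
9^32 ≡ 31^2 = 961 ≡ 202 (mod 253)
63 = 32 + 16 + 8 + 4 + 2 + 1 in binary powers of 2.
So 9^63 ≡ 202 · 31 · 36 · 236 · 81 · 9 ≡ 36 (mod 253).
Squaring chain: 36 → 31; never reaches −1, so base 9 is a Miller–Rabin witness that 253 is composite.

36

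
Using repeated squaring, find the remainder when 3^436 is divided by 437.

347

3^1 ≡ 3 (mod 437)
3^2 ≡ 3^2 = 9 ≡ 9 (mod 437)
3^4 ≡ 9^2 = 81 ≡ 81 (mod 437)
3^8 ≡ 81^2 = 6561 ≡ 6 (mod 437)
3^16 ≡ 6^2 = 36 ≡ 36 (mod 437)
3^32 ≡ 36^2 = 1296 ≡ 422 (mod 437)
3^64 ≡ 422^2 = 178084 ≡ 225 (mod 437)
3^128 ≡ 225^2 = 50625 ≡ 370 (mod 437)
3^256 ≡ 370^2 = 136900 ≡ 119 (mod 437)
436 = 256 + 128 + 32 + 16 + 4 in binary powers of 2.
So 3^436 ≡ 119 · 370 · 422 · 36 · 81 ≡ 347 (mod 437).
Since 347 ≠ 1, base 3 is a Fermat witness: 437 is composite.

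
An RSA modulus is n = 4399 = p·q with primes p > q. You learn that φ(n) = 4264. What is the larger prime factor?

φ(n) = (p−1)(q−1) = n − (p+q) + 1, so p + q = 4399 − 4264 + 1 = 136.
p and q are the roots of t² − 136t + 4399 = 0.
Discriminant: 136² − 4·4399 = 18496 − 17596 = 900; √900 = 30.
q = (136 − 30)/2 = 53, p = (136 + 30)/2 = 83.
Check: 53 · 83 = 4399.

83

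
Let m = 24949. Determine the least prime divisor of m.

61

24949 is odd.
Digit sum 28, not divisible by 3.
Ends in 9: not divisible by 5.
7: 24949 = 7·3564 + 1
11: 24949 = 11·2268 + 1
13: 24949 = 13·1919 + 2
17: 24949 = 17·1467 + 10
19: 24949 = 19·1313 + 2
23: 24949 = 23·1084 + 17
29: 24949 = 29·860 + 9
31: 24949 = 31·804 + 25
37: 24949 = 37·674 + 11
41: 24949 = 41·608 + 21
43: 24949 = 43·580 + 9
47: 24949 = 47·530 + 39
53: 24949 = 53·470 + 39
59: 24949 = 59·422 + 51
61: 24949 = 61·409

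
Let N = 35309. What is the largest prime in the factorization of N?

35309 = 17 · 2077
2077 = 31 · 67
67 is prime.
So 35309 = 17 · 31 · 67; the largest prime factor is 67.

67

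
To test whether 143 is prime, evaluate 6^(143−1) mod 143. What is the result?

69

6^1 ≡ 6 (mod 143)
6^2 ≡ 6^2 = 36 ≡ 36 (mod 143)
6^4 ≡ 36^2 = 1296 ≡ 9 (mod 143)
6^8 ≡ 9^2 = 81 ≡ 81 (mod 143)
6^16 ≡ 81^2 = 6561 ≡ 126 (mod 143)
6^32 ≡ 126^2 = 15876 ≡ 3 (mod 143)
6^64 ≡ 3^2 = 9 ≡ 9 (mod 143)
6^128 ≡ 9^2 = 81 ≡ 81 (mod 143)
142 = 128 + 8 + 4 + 2 in binary powers of 2.
So 6^142 ≡ 81 · 81 · 9 · 36 ≡ 69 (mod 143).
Since 69 ≠ 1, base 6 is a Fermat witness: 143 is composite.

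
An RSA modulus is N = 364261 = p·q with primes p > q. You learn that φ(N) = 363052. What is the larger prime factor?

φ(n) = (p−1)(q−1) = n − (p+q) + 1, so p + q = 364261 − 363052 + 1 = 1210.
p and q are the roots of t² − 1210t + 364261 = 0.
Discriminant: 1210² − 4·364261 = 1464100 − 1457044 = 7056; √7056 = 84.
q = (1210 − 84)/2 = 563, p = (1210 + 84)/2 = 647.
Check: 563 · 647 = 364261.

647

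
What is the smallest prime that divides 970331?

31

970331 is odd.
Digit sum 23, not divisible by 3.
Ends in 1: not divisible by 5.
7: 970331 = 7·138618 + 5
11: 970331 = 11·88211 + 10
13: 970331 = 13·74640 + 11
17: 970331 = 17·57078 + 5
19: 970331 = 19·51070 + 1
23: 970331 = 23·42188 + 7
29: 970331 = 29·33459 + 20
31: 970331 = 31·31301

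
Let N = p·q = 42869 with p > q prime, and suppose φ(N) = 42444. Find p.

φ(n) = (p−1)(q−1) = n − (p+q) + 1, so p + q = 42869 − 42444 + 1 = 426.
p and q are the roots of t² − 426t + 42869 = 0.
Discriminant: 426² − 4·42869 = 181476 − 171476 = 10000; √10000 = 100.
q = (426 − 100)/2 = 163, p = (426 + 100)/2 = 263.
Check: 163 · 263 = 42869.

263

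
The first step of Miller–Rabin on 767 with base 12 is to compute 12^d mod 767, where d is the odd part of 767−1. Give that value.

584

767 − 1 = 766 = 2^1 · 383, so d = 383.
12^1 ≡ 12 (mod 767)
12^2 ≡ 12^2 = 144 ≡ 144 (mod 767)
12^4 ≡ 144^2 = 20736 ≡ 27 (mod 767)
12^8 ≡ 27^2 = 729 ≡ 729 (mod 767)
12^16 ≡ 729^2 = 531441 ≡ 677 (mod 767)
12^32 ≡ 677^2 = 458329 ≡ 430 (mod 767)
12^64 ≡ 430^2 = 184900 ≡ 53 (mod 767)
12^128 ≡ 53^2 = 2809 ≡ 508 (mod 767)
12^256 ≡ 508^2 = 258064 ≡ 352 (mod 767)
383 = 256 + 64 + 32 + 16 + 8 + 4 + 2 + 1 in binary powers of 2.
So 12^383 ≡ 352 · 53 · 430 · 677 · 729 · 27 · 144 · 12 ≡ 584 (mod 767).
Squaring chain: 584; never reaches −1, so base 12 is a Miller–Rabin witness that 767 is composite.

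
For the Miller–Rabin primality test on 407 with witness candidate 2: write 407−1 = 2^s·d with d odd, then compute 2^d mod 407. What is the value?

338

407 − 1 = 406 = 2^1 · 203, so d = 203.
2^1 ≡ 2 (mod 407)
2^2 ≡ 2^2 = 4 ≡ 4 (mod 407)
2^4 ≡ 4^2 = 16 ≡ 16 (mod 407)
2^8 ≡ 16^2 = 256 ≡ 256 (mod 407)
2^16 ≡ 256^2 = 65536 ≡ 9 (mod 407)
2^32 ≡ 9^2 = 81 ≡ 81 (mod 407)
2^64 ≡ 81^2 = 6561 ≡ 49 (mod 407)
2^128 ≡ 49^2 = 2401 ≡ 366 (mod 407)
203 = 128 + 64 + 8 + 2 + 1 in binary powers of 2.
So 2^203 ≡ 366 · 49 · 256 · 4 · 2 ≡ 338 (mod 407).
Squaring chain: 338; never reaches −1, so base 2 is a Miller–Rabin witness that 407 is composite.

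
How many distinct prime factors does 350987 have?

4

350987 = 7^2 · 7163
7163 = 13 · 551
551 = 19 · 29
350987 = 7^2 · 13 · 19 · 29, which has 4 distinct prime factors.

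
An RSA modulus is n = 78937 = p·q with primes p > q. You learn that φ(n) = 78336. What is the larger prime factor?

409

φ(n) = (p−1)(q−1) = n − (p+q) + 1, so p + q = 78937 − 78336 + 1 = 602.
p and q are the roots of t² − 602t + 78937 = 0.
Discriminant: 602² − 4·78937 = 362404 − 315748 = 46656; √46656 = 216.
q = (602 − 216)/2 = 193, p = (602 + 216)/2 = 409.
Check: 193 · 409 = 78937.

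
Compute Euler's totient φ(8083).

Factor: 8083 = 59 · 137.
φ(8083) = (59−1) · (137−1) = 58 · 136 = 7888.

7888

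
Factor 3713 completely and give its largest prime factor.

3713 = 47 · 79
79 is prime.
So 3713 = 47 · 79; the largest prime factor is 79.

79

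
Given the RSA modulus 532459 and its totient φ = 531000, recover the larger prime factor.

φ(n) = (p−1)(q−1) = n − (p+q) + 1, so p + q = 532459 − 531000 + 1 = 1460.
p and q are the roots of t² − 1460t + 532459 = 0.
Discriminant: 1460² − 4·532459 = 2131600 − 2129836 = 1764; √1764 = 42.
q = (1460 − 42)/2 = 709, p = (1460 + 42)/2 = 751.
Check: 709 · 751 = 532459.

751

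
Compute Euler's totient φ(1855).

Factor: 1855 = 5 · 7 · 53.
φ(1855) = (5−1) · (7−1) · (53−1) = 4 · 6 · 52 = 1248.

1248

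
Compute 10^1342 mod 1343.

1079

10^1 ≡ 10 (mod 1343)
10^2 ≡ 10^2 = 100 ≡ 100 (mod 1343)
10^4 ≡ 100^2 = 10000 ≡ 599 (mod 1343)
10^8 ≡ 599^2 = 358801 ≡ 220 (mod 1343)
10^16 ≡ 220^2 = 48400 ≡ 52 (mod 1343)
10^32 ≡ 52^2 = 2704 ≡ 18 (mod 1343)
10^64 ≡ 18^2 = 324 ≡ 324 (mod 1343)
10^128 ≡ 324^2 = 104976 ≡ 222 (mod 1343)
10^256 ≡ 222^2 = 49284 ≡ 936 (mod 1343)
10^512 ≡ 936^2 = 876096 ≡ 460 (mod 1343)
10^1024 ≡ 460^2 = 211600 ≡ 749 (mod 1343)
1342 = 1024 + 256 + 32 + 16 + 8 + 4 + 2 in binary powers of 2.
So 10^1342 ≡ 749 · 936 · 18 · 52 · 220 · 599 · 100 ≡ 1079 (mod 1343).
Since 1079 ≠ 1, base 10 is a Fermat witness: 1343 is composite.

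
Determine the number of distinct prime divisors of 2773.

2

2773 = 47 · 59
2773 = 47 · 59, which has 2 distinct prime factors.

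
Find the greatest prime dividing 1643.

1643 = 31 · 53
53 is prime.
So 1643 = 31 · 53; the largest prime factor is 53.

53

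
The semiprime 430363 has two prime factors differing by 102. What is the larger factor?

709

Since p = q + 102, we have 430363 = q(q + 102), so q² + 102q − 430363 = 0.
Discriminant: 102² + 4·430363 = 10404 + 1721452 = 1731856; √1731856 = 1316.
q = (−102 + 1316)/2 = 607, and p = q + 102 = 709.
Check: 607 · 709 = 430363.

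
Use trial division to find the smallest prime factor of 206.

206 is even: 2 divides it.

2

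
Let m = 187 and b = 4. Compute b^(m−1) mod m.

169

4^1 ≡ 4 (mod 187)
4^2 ≡ 4^2 = 16 ≡ 16 (mod 187)
4^4 ≡ 16^2 = 256 ≡ 69 (mod 187)
4^8 ≡ 69^2 = 4761 ≡ 86 (mod 187)
4^16 ≡ 86^2 = 7396 ≡ 103 (mod 187)
4^32 ≡ 103^2 = 10609 ≡ 137 (mod 187)
4^64 ≡ 137^2 = 18769 ≡ 69 (mod 187)
4^128 ≡ 69^2 = 4761 ≡ 86 (mod 187)
186 = 128 + 32 + 16 + 8 + 2 in binary powers of 2.
So 4^186 ≡ 86 · 137 · 103 · 86 · 16 ≡ 169 (mod 187).
Since 169 ≠ 1, base 4 is a Fermat witness: 187 is composite.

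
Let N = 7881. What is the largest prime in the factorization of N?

7881 = 3 · 2627
2627 = 37 · 71
71 is prime.
So 7881 = 3 · 37 · 71; the largest prime factor is 71.

71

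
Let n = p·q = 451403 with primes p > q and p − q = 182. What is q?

587

Since p = q + 182, we have 451403 = q(q + 182), so q² + 182q − 451403 = 0.
Discriminant: 182² + 4·451403 = 33124 + 1805612 = 1838736; √1838736 = 1356.
q = (−182 + 1356)/2 = 587, and p = q + 182 = 769.
Check: 587 · 769 = 451403.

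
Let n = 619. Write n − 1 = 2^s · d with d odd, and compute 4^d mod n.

1

619 − 1 = 618 = 2^1 · 309, so d = 309.
4^1 ≡ 4 (mod 619)
4^2 ≡ 4^2 = 16 ≡ 16 (mod 619)
4^4 ≡ 16^2 = 256 ≡ 256 (mod 619)
4^8 ≡ 256^2 = 65536 ≡ 541 (mod 619)
4^16 ≡ 541^2 = 292681 ≡ 513 (mod 619)
4^32 ≡ 513^2 = 263169 ≡ 94 (mod 619)
4^64 ≡ 94^2 = 8836 ≡ 170 (mod 619)
4^128 ≡ 170^2 = 28900 ≡ 426 (mod 619)
4^256 ≡ 426^2 = 181476 ≡ 109 (mod 619)
309 = 256 + 32 + 16 + 4 + 1 in binary powers of 2.
So 4^309 ≡ 109 · 94 · 513 · 256 · 4 ≡ 1 (mod 619).
Since 4^d ≡ 1 (mod 619), base 4 does not prove 619 composite.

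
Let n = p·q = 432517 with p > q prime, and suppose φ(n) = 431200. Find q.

617

φ(n) = (p−1)(q−1) = n − (p+q) + 1, so p + q = 432517 − 431200 + 1 = 1318.
p and q are the roots of t² − 1318t + 432517 = 0.
Discriminant: 1318² − 4·432517 = 1737124 − 1730068 = 7056; √7056 = 84.
q = (1318 − 84)/2 = 617, p = (1318 + 84)/2 = 701.
Check: 617 · 701 = 432517.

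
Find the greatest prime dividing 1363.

47

1363 = 29 · 47
47 is prime.
So 1363 = 29 · 47; the largest prime factor is 47.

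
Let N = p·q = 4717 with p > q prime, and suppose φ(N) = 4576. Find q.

φ(n) = (p−1)(q−1) = n − (p+q) + 1, so p + q = 4717 − 4576 + 1 = 142.
p and q are the roots of t² − 142t + 4717 = 0.
Discriminant: 142² − 4·4717 = 20164 − 18868 = 1296; √1296 = 36.
q = (142 − 36)/2 = 53, p = (142 + 36)/2 = 89.
Check: 53 · 89 = 4717.

53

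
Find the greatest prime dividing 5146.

5146 = 2 · 2573
2573 = 31 · 83
83 is prime.
So 5146 = 2 · 31 · 83; the largest prime factor is 83.

83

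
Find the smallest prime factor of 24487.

47

24487 is odd.
Digit sum 25, not divisible by 3.
Ends in 7: not divisible by 5.
7: 24487 = 7·3498 + 1
11: 24487 = 11·2226 + 1
13: 24487 = 13·1883 + 8
17: 24487 = 17·1440 + 7
19: 24487 = 19·1288 + 15
23: 24487 = 23·1064 + 15
29: 24487 = 29·844 + 11
31: 24487 = 31·789 + 28
37: 24487 = 37·661 + 30
41: 24487 = 41·597 + 10
43: 24487 = 43·569 + 20
47: 24487 = 47·521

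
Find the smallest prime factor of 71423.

11

71423 is odd.
Digit sum 17, not divisible by 3.
Ends in 3: not divisible by 5.
7: 71423 = 7·10203 + 2
11: 71423 = 11·6493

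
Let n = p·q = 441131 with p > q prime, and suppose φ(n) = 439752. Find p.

877

φ(n) = (p−1)(q−1) = n − (p+q) + 1, so p + q = 441131 − 439752 + 1 = 1380.
p and q are the roots of t² − 1380t + 441131 = 0.
Discriminant: 1380² − 4·441131 = 1904400 − 1764524 = 139876; √139876 = 374.
q = (1380 − 374)/2 = 503, p = (1380 + 374)/2 = 877.
Check: 503 · 877 = 441131.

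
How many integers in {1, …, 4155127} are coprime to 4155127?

4077624

Factor: 4155127 = 139 · 167 · 179.
φ(4155127) = (139−1) · (167−1) · (179−1) = 138 · 166 · 178 = 4077624.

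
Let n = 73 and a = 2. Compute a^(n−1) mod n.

2^1 ≡ 2 (mod 73)
2^2 ≡ 2^2 = 4 ≡ 4 (mod 73)
2^4 ≡ 4^2 = 16 ≡ 16 (mod 73)
2^8 ≡ 16^2 = 256 ≡ 37 (mod 73)
2^16 ≡ 37^2 = 1369 ≡ 55 (mod 73)
2^32 ≡ 55^2 = 3025 ≡ 32 (mod 73)
2^64 ≡ 32^2 = 1024 ≡ 2 (mod 73)
72 = 64 + 8 in binary powers of 2.
So 2^72 ≡ 2 · 37 ≡ 1 (mod 73).
Since the result is 1, base 2 gives no evidence that 73 is composite.

1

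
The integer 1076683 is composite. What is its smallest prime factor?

29

1076683 is odd.
Digit sum 31, not divisible by 3.
Ends in 3: not divisible by 5.
7: 1076683 = 7·153811 + 6
11: 1076683 = 11·97880 + 3
13: 1076683 = 13·82821 + 10
17: 1076683 = 17·63334 + 5
19: 1076683 = 19·56667 + 10
23: 1076683 = 23·46812 + 7
29: 1076683 = 29·37127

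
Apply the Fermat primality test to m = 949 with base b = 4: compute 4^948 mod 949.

794

4^1 ≡ 4 (mod 949)
4^2 ≡ 4^2 = 16 ≡ 16 (mod 949)
4^4 ≡ 16^2 = 256 ≡ 256 (mod 949)
4^8 ≡ 256^2 = 65536 ≡ 55 (mod 949)
4^16 ≡ 55^2 = 3025 ≡ 178 (mod 949)
4^32 ≡ 178^2 = 31684 ≡ 367 (mod 949)
4^64 ≡ 367^2 = 134689 ≡ 880 (mod 949)
4^128 ≡ 880^2 = 774400 ≡ 16 (mod 949)
4^256 ≡ 16^2 = 256 ≡ 256 (mod 949)
4^512 ≡ 256^2 = 65536 ≡ 55 (mod 949)
948 = 512 + 256 + 128 + 32 + 16 + 4 in binary powers of 2.
So 4^948 ≡ 55 · 256 · 16 · 367 · 178 · 256 ≡ 794 (mod 949).
Since 794 ≠ 1, base 4 is a Fermat witness: 949 is composite.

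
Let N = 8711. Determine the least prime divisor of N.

31

8711 is odd.
Digit sum 17, not divisible by 3.
Ends in 1: not divisible by 5.
7: 8711 = 7·1244 + 3
11: 8711 = 11·791 + 10
13: 8711 = 13·670 + 1
17: 8711 = 17·512 + 7
19: 8711 = 19·458 + 9
23: 8711 = 23·378 + 17
29: 8711 = 29·300 + 11
31: 8711 = 31·281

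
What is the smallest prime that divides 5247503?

5247503 is odd.
Digit sum 26, not divisible by 3.
Ends in 3: not divisible by 5.
7: 5247503 = 7·749643 + 2
11: 5247503 = 11·477045 + 8
13: 5247503 = 13·403654 + 1
17: 5247503 = 17·308676 + 11
19: 5247503 = 19·276184 + 7
23: 5247503 = 23·228152 + 7
29: 5247503 = 29·180948 + 11
31: 5247503 = 31·169274 + 9
37: 5247503 = 37·141824 + 15
41: 5247503 = 41·127987 + 36
43: 5247503 = 43·122034 + 41
47: 5247503 = 47·111649

47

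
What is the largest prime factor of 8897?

41

8897 = 7 · 1271
1271 = 31 · 41
41 is prime.
So 8897 = 7 · 31 · 41; the largest prime factor is 41.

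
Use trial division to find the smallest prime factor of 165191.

165191 is odd.
Digit sum 23, not divisible by 3.
Ends in 1: not divisible by 5.
7: 165191 = 7·23598 + 5
11: 165191 = 11·15017 + 4
13: 165191 = 13·12707

13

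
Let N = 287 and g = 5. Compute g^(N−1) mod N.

5^1 ≡ 5 (mod 287)
5^2 ≡ 5^2 = 25 ≡ 25 (mod 287)
5^4 ≡ 25^2 = 625 ≡ 51 (mod 287)
5^8 ≡ 51^2 = 2601 ≡ 18 (mod 287)
5^16 ≡ 18^2 = 324 ≡ 37 (mod 287)
5^32 ≡ 37^2 = 1369 ≡ 221 (mod 287)
5^64 ≡ 221^2 = 48841 ≡ 51 (mod 287)
5^128 ≡ 51^2 = 2601 ≡ 18 (mod 287)
5^256 ≡ 18^2 = 324 ≡ 37 (mod 287)
286 = 256 + 16 + 8 + 4 + 2 in binary powers of 2.
So 5^286 ≡ 37 · 37 · 18 · 51 · 25 ≡ 86 (mod 287).
Since 86 ≠ 1, base 5 is a Fermat witness: 287 is composite.

86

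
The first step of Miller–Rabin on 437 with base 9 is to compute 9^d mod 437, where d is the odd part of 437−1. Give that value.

437 − 1 = 436 = 2^2 · 109, so d = 109.
9^1 ≡ 9 (mod 437)
9^2 ≡ 9^2 = 81 ≡ 81 (mod 437)
9^4 ≡ 81^2 = 6561 ≡ 6 (mod 437)
9^8 ≡ 6^2 = 36 ≡ 36 (mod 437)
9^16 ≡ 36^2 = 1296 ≡ 422 (mod 437)
9^32 ≡ 422^2 = 178084 ≡ 225 (mod 437)
9^64 ≡ 225^2 = 50625 ≡ 370 (mod 437)
109 = 64 + 32 + 8 + 4 + 1 in binary powers of 2.
So 9^109 ≡ 370 · 225 · 36 · 6 · 9 ≡ 294 (mod 437).
Squaring chain: 294 → 347; never reaches −1, so base 9 is a Miller–Rabin witness that 437 is composite.

294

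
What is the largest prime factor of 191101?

79

191101 = 41 · 4661
4661 = 59 · 79
79 is prime.
So 191101 = 41 · 59 · 79; the largest prime factor is 79.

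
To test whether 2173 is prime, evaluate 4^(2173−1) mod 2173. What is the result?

4^1 ≡ 4 (mod 2173)
4^2 ≡ 4^2 = 16 ≡ 16 (mod 2173)
4^4 ≡ 16^2 = 256 ≡ 256 (mod 2173)
4^8 ≡ 256^2 = 65536 ≡ 346 (mod 2173)
4^16 ≡ 346^2 = 119716 ≡ 201 (mod 2173)
4^32 ≡ 201^2 = 40401 ≡ 1287 (mod 2173)
4^64 ≡ 1287^2 = 1656369 ≡ 543 (mod 2173)
4^128 ≡ 543^2 = 294849 ≡ 1494 (mod 2173)
4^256 ≡ 1494^2 = 2232036 ≡ 365 (mod 2173)
4^512 ≡ 365^2 = 133225 ≡ 672 (mod 2173)
4^1024 ≡ 672^2 = 451584 ≡ 1773 (mod 2173)
4^2048 ≡ 1773^2 = 3143529 ≡ 1371 (mod 2173)
2172 = 2048 + 64 + 32 + 16 + 8 + 4 in binary powers of 2.
So 4^2172 ≡ 1371 · 543 · 1287 · 201 · 346 · 256 ≡ 1533 (mod 2173).
Since 1533 ≠ 1, base 4 is a Fermat witness: 2173 is composite.

1533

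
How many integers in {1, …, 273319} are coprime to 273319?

Factor: 273319 = 37 · 83 · 89.
φ(273319) = (37−1) · (83−1) · (89−1) = 36 · 82 · 88 = 259776.

259776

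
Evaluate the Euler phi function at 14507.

Factor: 14507 = 89 · 163.
φ(14507) = (89−1) · (163−1) = 88 · 162 = 14256.

14256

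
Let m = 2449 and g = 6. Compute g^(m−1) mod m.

6^1 ≡ 6 (mod 2449)
6^2 ≡ 6^2 = 36 ≡ 36 (mod 2449)
6^4 ≡ 36^2 = 1296 ≡ 1296 (mod 2449)
6^8 ≡ 1296^2 = 1679616 ≡ 2051 (mod 2449)
6^16 ≡ 2051^2 = 4206601 ≡ 1668 (mod 2449)
6^32 ≡ 1668^2 = 2782224 ≡ 160 (mod 2449)
6^64 ≡ 160^2 = 25600 ≡ 1110 (mod 2449)
6^128 ≡ 1110^2 = 1232100 ≡ 253 (mod 2449)
6^256 ≡ 253^2 = 64009 ≡ 335 (mod 2449)
6^512 ≡ 335^2 = 112225 ≡ 2020 (mod 2449)
6^1024 ≡ 2020^2 = 4080400 ≡ 366 (mod 2449)
6^2048 ≡ 366^2 = 133956 ≡ 1710 (mod 2449)
2448 = 2048 + 256 + 128 + 16 in binary powers of 2.
So 6^2448 ≡ 1710 · 335 · 253 · 1668 ≡ 1365 (mod 2449).
Since 1365 ≠ 1, base 6 is a Fermat witness: 2449 is composite.

1365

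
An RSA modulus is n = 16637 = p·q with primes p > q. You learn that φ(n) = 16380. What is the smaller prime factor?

φ(n) = (p−1)(q−1) = n − (p+q) + 1, so p + q = 16637 − 16380 + 1 = 258.
p and q are the roots of t² − 258t + 16637 = 0.
Discriminant: 258² − 4·16637 = 66564 − 66548 = 16; √16 = 4.
q = (258 − 4)/2 = 127, p = (258 + 4)/2 = 131.
Check: 127 · 131 = 16637.

127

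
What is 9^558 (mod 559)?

274

9^1 ≡ 9 (mod 559)
9^2 ≡ 9^2 = 81 ≡ 81 (mod 559)
9^4 ≡ 81^2 = 6561 ≡ 412 (mod 559)
9^8 ≡ 412^2 = 169744 ≡ 367 (mod 559)
9^16 ≡ 367^2 = 134689 ≡ 529 (mod 559)
9^32 ≡ 529^2 = 279841 ≡ 341 (mod 559)
9^64 ≡ 341^2 = 116281 ≡ 9 (mod 559)
9^128 ≡ 9^2 = 81 ≡ 81 (mod 559)
9^256 ≡ 81^2 = 6561 ≡ 412 (mod 559)
9^512 ≡ 412^2 = 169744 ≡ 367 (mod 559)
558 = 512 + 32 + 8 + 4 + 2 in binary powers of 2.
So 9^558 ≡ 367 · 341 · 367 · 412 · 81 ≡ 274 (mod 559).
Since 274 ≠ 1, base 9 is a Fermat witness: 559 is composite.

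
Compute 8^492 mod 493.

458

8^1 ≡ 8 (mod 493)
8^2 ≡ 8^2 = 64 ≡ 64 (mod 493)
8^4 ≡ 64^2 = 4096 ≡ 152 (mod 493)
8^8 ≡ 152^2 = 23104 ≡ 426 (mod 493)
8^16 ≡ 426^2 = 181476 ≡ 52 (mod 493)
8^32 ≡ 52^2 = 2704 ≡ 239 (mod 493)
8^64 ≡ 239^2 = 57121 ≡ 426 (mod 493)
8^128 ≡ 426^2 = 181476 ≡ 52 (mod 493)
8^256 ≡ 52^2 = 2704 ≡ 239 (mod 493)
492 = 256 + 128 + 64 + 32 + 8 + 4 in binary powers of 2.
So 8^492 ≡ 239 · 52 · 426 · 239 · 426 · 152 ≡ 458 (mod 493).
Since 458 ≠ 1, base 8 is a Fermat witness: 493 is composite.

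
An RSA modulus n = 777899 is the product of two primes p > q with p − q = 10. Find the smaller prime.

Since p = q + 10, we have 777899 = q(q + 10), so q² + 10q − 777899 = 0.
Discriminant: 10² + 4·777899 = 100 + 3111596 = 3111696; √3111696 = 1764.
q = (−10 + 1764)/2 = 877, and p = q + 10 = 887.
Check: 877 · 887 = 777899.

877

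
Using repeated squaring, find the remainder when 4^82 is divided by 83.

1

4^1 ≡ 4 (mod 83)
4^2 ≡ 4^2 = 16 ≡ 16 (mod 83)
4^4 ≡ 16^2 = 256 ≡ 7 (mod 83)
4^8 ≡ 7^2 = 49 ≡ 49 (mod 83)
4^16 ≡ 49^2 = 2401 ≡ 77 (mod 83)
4^32 ≡ 77^2 = 5929 ≡ 36 (mod 83)
4^64 ≡ 36^2 = 1296 ≡ 51 (mod 83)
82 = 64 + 16 + 2 in binary powers of 2.
So 4^82 ≡ 51 · 77 · 16 ≡ 1 (mod 83).
Since the result is 1, base 4 gives no evidence that 83 is composite.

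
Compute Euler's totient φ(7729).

Factor: 7729 = 59 · 131.
φ(7729) = (59−1) · (131−1) = 58 · 130 = 7540.

7540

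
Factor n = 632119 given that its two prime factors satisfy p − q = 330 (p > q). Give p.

977

Since p = q + 330, we have 632119 = q(q + 330), so q² + 330q − 632119 = 0.
Discriminant: 330² + 4·632119 = 108900 + 2528476 = 2637376; √2637376 = 1624.
q = (−330 + 1624)/2 = 647, and p = q + 330 = 977.
Check: 647 · 977 = 632119.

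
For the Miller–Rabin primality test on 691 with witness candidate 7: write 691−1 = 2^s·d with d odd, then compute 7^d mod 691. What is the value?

691 − 1 = 690 = 2^1 · 345, so d = 345.
7^1 ≡ 7 (mod 691)
7^2 ≡ 7^2 = 49 ≡ 49 (mod 691)
7^4 ≡ 49^2 = 2401 ≡ 328 (mod 691)
7^8 ≡ 328^2 = 107584 ≡ 479 (mod 691)
7^16 ≡ 479^2 = 229441 ≡ 29 (mod 691)
7^32 ≡ 29^2 = 841 ≡ 150 (mod 691)
7^64 ≡ 150^2 = 22500 ≡ 388 (mod 691)
7^128 ≡ 388^2 = 150544 ≡ 597 (mod 691)
7^256 ≡ 597^2 = 356409 ≡ 544 (mod 691)
345 = 256 + 64 + 16 + 8 + 1 in binary powers of 2.
So 7^345 ≡ 544 · 388 · 29 · 479 · 7 ≡ 1 (mod 691).
Since 7^d ≡ 1 (mod 691), base 7 does not prove 691 composite.

1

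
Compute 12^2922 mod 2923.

12^1 ≡ 12 (mod 2923)
12^2 ≡ 12^2 = 144 ≡ 144 (mod 2923)
12^4 ≡ 144^2 = 20736 ≡ 275 (mod 2923)
12^8 ≡ 275^2 = 75625 ≡ 2550 (mod 2923)
12^16 ≡ 2550^2 = 6502500 ≡ 1748 (mod 2923)
12^32 ≡ 1748^2 = 3055504 ≡ 969 (mod 2923)
12^64 ≡ 969^2 = 938961 ≡ 678 (mod 2923)
12^128 ≡ 678^2 = 459684 ≡ 773 (mod 2923)
12^256 ≡ 773^2 = 597529 ≡ 1237 (mod 2923)
12^512 ≡ 1237^2 = 1530169 ≡ 1440 (mod 2923)
12^1024 ≡ 1440^2 = 2073600 ≡ 1193 (mod 2923)
12^2048 ≡ 1193^2 = 1423249 ≡ 2671 (mod 2923)
2922 = 2048 + 512 + 256 + 64 + 32 + 8 + 2 in binary powers of 2.
So 12^2922 ≡ 2671 · 1440 · 1237 · 678 · 969 · 2550 · 144 ≡ 2378 (mod 2923).
Since 2378 ≠ 1, base 12 is a Fermat witness: 2923 is composite.

2378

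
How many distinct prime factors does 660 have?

660 = 2^2 · 165
165 = 3 · 55
55 = 5 · 11
660 = 2^2 · 3 · 5 · 11, which has 4 distinct prime factors.

4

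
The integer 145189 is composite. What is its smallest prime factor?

11

145189 is odd.
Digit sum 28, not divisible by 3.
Ends in 9: not divisible by 5.
7: 145189 = 7·20741 + 2
11: 145189 = 11·13199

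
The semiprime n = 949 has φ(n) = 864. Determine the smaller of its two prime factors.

13

φ(n) = (p−1)(q−1) = n − (p+q) + 1, so p + q = 949 − 864 + 1 = 86.
p and q are the roots of t² − 86t + 949 = 0.
Discriminant: 86² − 4·949 = 7396 − 3796 = 3600; √3600 = 60.
q = (86 − 60)/2 = 13, p = (86 + 60)/2 = 73.
Check: 13 · 73 = 949.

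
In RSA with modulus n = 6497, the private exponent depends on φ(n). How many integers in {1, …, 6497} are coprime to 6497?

Factor: 6497 = 73 · 89.
φ(6497) = (73−1) · (89−1) = 72 · 88 = 6336.

6336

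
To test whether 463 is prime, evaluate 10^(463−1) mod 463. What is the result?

10^1 ≡ 10 (mod 463)
10^2 ≡ 10^2 = 100 ≡ 100 (mod 463)
10^4 ≡ 100^2 = 10000 ≡ 277 (mod 463)
10^8 ≡ 277^2 = 76729 ≡ 334 (mod 463)
10^16 ≡ 334^2 = 111556 ≡ 436 (mod 463)
10^32 ≡ 436^2 = 190096 ≡ 266 (mod 463)
10^64 ≡ 266^2 = 70756 ≡ 380 (mod 463)
10^128 ≡ 380^2 = 144400 ≡ 407 (mod 463)
10^256 ≡ 407^2 = 165649 ≡ 358 (mod 463)
462 = 256 + 128 + 64 + 8 + 4 + 2 in binary powers of 2.
So 10^462 ≡ 358 · 407 · 380 · 334 · 277 · 100 ≡ 1 (mod 463).
Since the result is 1, base 10 gives no evidence that 463 is composite.

1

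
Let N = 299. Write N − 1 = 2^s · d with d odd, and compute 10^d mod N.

17

299 − 1 = 298 = 2^1 · 149, so d = 149.
10^1 ≡ 10 (mod 299)
10^2 ≡ 10^2 = 100 ≡ 100 (mod 299)
10^4 ≡ 100^2 = 10000 ≡ 133 (mod 299)
10^8 ≡ 133^2 = 17689 ≡ 48 (mod 299)
10^16 ≡ 48^2 = 2304 ≡ 211 (mod 299)
10^32 ≡ 211^2 = 44521 ≡ 269 (mod 299)
10^64 ≡ 269^2 = 72361 ≡ 3 (mod 299)
10^128 ≡ 3^2 = 9 ≡ 9 (mod 299)
149 = 128 + 16 + 4 + 1 in binary powers of 2.
So 10^149 ≡ 9 · 211 · 133 · 10 ≡ 17 (mod 299).
Squaring chain: 17; never reaches −1, so base 10 is a Miller–Rabin witness that 299 is composite.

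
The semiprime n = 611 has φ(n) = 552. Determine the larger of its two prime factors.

φ(n) = (p−1)(q−1) = n − (p+q) + 1, so p + q = 611 − 552 + 1 = 60.
p and q are the roots of t² − 60t + 611 = 0.
Discriminant: 60² − 4·611 = 3600 − 2444 = 1156; √1156 = 34.
q = (60 − 34)/2 = 13, p = (60 + 34)/2 = 47.
Check: 13 · 47 = 611.

47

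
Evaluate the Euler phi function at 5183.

Factor: 5183 = 71 · 73.
φ(5183) = (71−1) · (73−1) = 70 · 72 = 5040.

5040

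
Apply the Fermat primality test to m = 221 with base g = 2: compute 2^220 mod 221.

2^1 ≡ 2 (mod 221)
2^2 ≡ 2^2 = 4 ≡ 4 (mod 221)
2^4 ≡ 4^2 = 16 ≡ 16 (mod 221)
2^8 ≡ 16^2 = 256 ≡ 35 (mod 221)
2^16 ≡ 35^2 = 1225 ≡ 120 (mod 221)
2^32 ≡ 120^2 = 14400 ≡ 35 (mod 221)
2^64 ≡ 35^2 = 1225 ≡ 120 (mod 221)
2^128 ≡ 120^2 = 14400 ≡ 35 (mod 221)
220 = 128 + 64 + 16 + 8 + 4 in binary powers of 2.
So 2^220 ≡ 35 · 120 · 120 · 35 · 16 ≡ 16 (mod 221).
Since 16 ≠ 1, base 2 is a Fermat witness: 221 is composite.

16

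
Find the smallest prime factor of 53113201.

79

53113201 is odd.
Digit sum 16, not divisible by 3.
Ends in 1: not divisible by 5.
7: 53113201 = 7·7587600 + 1
11: 53113201 = 11·4828472 + 9
13: 53113201 = 13·4085630 + 11
17: 53113201 = 17·3124305 + 16
19: 53113201 = 19·2795431 + 12
23: 53113201 = 23·2309269 + 14
29: 53113201 = 29·1831489 + 20
31: 53113201 = 31·1713329 + 2
37: 53113201 = 37·1435491 + 34
41: 53113201 = 41·1295443 + 38
43: 53113201 = 43·1235190 + 31
47: 53113201 = 47·1130068 + 5
53: 53113201 = 53·1002135 + 46
59: 53113201 = 59·900223 + 44
61: 53113201 = 61·870708 + 13
67: 53113201 = 67·792734 + 23
71: 53113201 = 71·748073 + 18
73: 53113201 = 73·727578 + 7
79: 53113201 = 79·672319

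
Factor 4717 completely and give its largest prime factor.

89

4717 = 53 · 89
89 is prime.
So 4717 = 53 · 89; the largest prime factor is 89.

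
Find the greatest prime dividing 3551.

3551 = 53 · 67
67 is prime.
So 3551 = 53 · 67; the largest prime factor is 67.

67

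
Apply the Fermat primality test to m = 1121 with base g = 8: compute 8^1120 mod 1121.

638

8^1 ≡ 8 (mod 1121)
8^2 ≡ 8^2 = 64 ≡ 64 (mod 1121)
8^4 ≡ 64^2 = 4096 ≡ 733 (mod 1121)
8^8 ≡ 733^2 = 537289 ≡ 330 (mod 1121)
8^16 ≡ 330^2 = 108900 ≡ 163 (mod 1121)
8^32 ≡ 163^2 = 26569 ≡ 786 (mod 1121)
8^64 ≡ 786^2 = 617796 ≡ 125 (mod 1121)
8^128 ≡ 125^2 = 15625 ≡ 1052 (mod 1121)
8^256 ≡ 1052^2 = 1106704 ≡ 277 (mod 1121)
8^512 ≡ 277^2 = 76729 ≡ 501 (mod 1121)
8^1024 ≡ 501^2 = 251001 ≡ 1018 (mod 1121)
1120 = 1024 + 64 + 32 in binary powers of 2.
So 8^1120 ≡ 1018 · 125 · 786 ≡ 638 (mod 1121).
Since 638 ≠ 1, base 8 is a Fermat witness: 1121 is composite.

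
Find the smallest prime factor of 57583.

57583 is odd.
Digit sum 28, not divisible by 3.
Ends in 3: not divisible by 5.
7: 57583 = 7·8226 + 1
11: 57583 = 11·5234 + 9
13: 57583 = 13·4429 + 6
17: 57583 = 17·3387 + 4
19: 57583 = 19·3030 + 13
23: 57583 = 23·2503 + 14
29: 57583 = 29·1985 + 18
31: 57583 = 31·1857 + 16
37: 57583 = 37·1556 + 11
41: 57583 = 41·1404 + 19
43: 57583 = 43·1339 + 6
47: 57583 = 47·1225 + 8
53: 57583 = 53·1086 + 25
59: 57583 = 59·975 + 58
61: 57583 = 61·943 + 60
67: 57583 = 67·859 + 30
71: 57583 = 71·811 + 2
73: 57583 = 73·788 + 59
79: 57583 = 79·728 + 71
83: 57583 = 83·693 + 64
89: 57583 = 89·647

89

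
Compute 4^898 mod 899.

219

4^1 ≡ 4 (mod 899)
4^2 ≡ 4^2 = 16 ≡ 16 (mod 899)
4^4 ≡ 16^2 = 256 ≡ 256 (mod 899)
4^8 ≡ 256^2 = 65536 ≡ 808 (mod 899)
4^16 ≡ 808^2 = 652864 ≡ 190 (mod 899)
4^32 ≡ 190^2 = 36100 ≡ 140 (mod 899)
4^64 ≡ 140^2 = 19600 ≡ 721 (mod 899)
4^128 ≡ 721^2 = 519841 ≡ 219 (mod 899)
4^256 ≡ 219^2 = 47961 ≡ 314 (mod 899)
4^512 ≡ 314^2 = 98596 ≡ 605 (mod 899)
898 = 512 + 256 + 128 + 2 in binary powers of 2.
So 4^898 ≡ 605 · 314 · 219 · 16 ≡ 219 (mod 899).
Since 219 ≠ 1, base 4 is a Fermat witness: 899 is composite.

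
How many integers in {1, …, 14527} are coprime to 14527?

Factor: 14527 = 73 · 199.
φ(14527) = (73−1) · (199−1) = 72 · 198 = 14256.

14256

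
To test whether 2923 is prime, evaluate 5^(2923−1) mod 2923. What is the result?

5^1 ≡ 5 (mod 2923)
5^2 ≡ 5^2 = 25 ≡ 25 (mod 2923)
5^4 ≡ 25^2 = 625 ≡ 625 (mod 2923)
5^8 ≡ 625^2 = 390625 ≡ 1866 (mod 2923)
5^16 ≡ 1866^2 = 3481956 ≡ 663 (mod 2923)
5^32 ≡ 663^2 = 439569 ≡ 1119 (mod 2923)
5^64 ≡ 1119^2 = 1252161 ≡ 1117 (mod 2923)
5^128 ≡ 1117^2 = 1247689 ≡ 2491 (mod 2923)
5^256 ≡ 2491^2 = 6205081 ≡ 2475 (mod 2923)
5^512 ≡ 2475^2 = 6125625 ≡ 1940 (mod 2923)
5^1024 ≡ 1940^2 = 3763600 ≡ 1699 (mod 2923)
5^2048 ≡ 1699^2 = 2886601 ≡ 1600 (mod 2923)
2922 = 2048 + 512 + 256 + 64 + 32 + 8 + 2 in binary powers of 2.
So 5^2922 ≡ 1600 · 1940 · 2475 · 1117 · 1119 · 1866 · 25 ≡ 936 (mod 2923).
Since 936 ≠ 1, base 5 is a Fermat witness: 2923 is composite.

936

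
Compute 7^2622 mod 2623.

1979

7^1 ≡ 7 (mod 2623)
7^2 ≡ 7^2 = 49 ≡ 49 (mod 2623)
7^4 ≡ 49^2 = 2401 ≡ 2401 (mod 2623)
7^8 ≡ 2401^2 = 5764801 ≡ 2070 (mod 2623)
7^16 ≡ 2070^2 = 4284900 ≡ 1541 (mod 2623)
7^32 ≡ 1541^2 = 2374681 ≡ 866 (mod 2623)
7^64 ≡ 866^2 = 749956 ≡ 2401 (mod 2623)
7^128 ≡ 2401^2 = 5764801 ≡ 2070 (mod 2623)
7^256 ≡ 2070^2 = 4284900 ≡ 1541 (mod 2623)
7^512 ≡ 1541^2 = 2374681 ≡ 866 (mod 2623)
7^1024 ≡ 866^2 = 749956 ≡ 2401 (mod 2623)
7^2048 ≡ 2401^2 = 5764801 ≡ 2070 (mod 2623)
2622 = 2048 + 512 + 32 + 16 + 8 + 4 + 2 in binary powers of 2.
So 7^2622 ≡ 2070 · 866 · 866 · 1541 · 2070 · 2401 · 49 ≡ 1979 (mod 2623).
Since 1979 ≠ 1, base 7 is a Fermat witness: 2623 is composite.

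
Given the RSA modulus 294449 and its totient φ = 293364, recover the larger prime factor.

φ(n) = (p−1)(q−1) = n − (p+q) + 1, so p + q = 294449 − 293364 + 1 = 1086.
p and q are the roots of t² − 1086t + 294449 = 0.
Discriminant: 1086² − 4·294449 = 1179396 − 1177796 = 1600; √1600 = 40.
q = (1086 − 40)/2 = 523, p = (1086 + 40)/2 = 563.
Check: 523 · 563 = 294449.

563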